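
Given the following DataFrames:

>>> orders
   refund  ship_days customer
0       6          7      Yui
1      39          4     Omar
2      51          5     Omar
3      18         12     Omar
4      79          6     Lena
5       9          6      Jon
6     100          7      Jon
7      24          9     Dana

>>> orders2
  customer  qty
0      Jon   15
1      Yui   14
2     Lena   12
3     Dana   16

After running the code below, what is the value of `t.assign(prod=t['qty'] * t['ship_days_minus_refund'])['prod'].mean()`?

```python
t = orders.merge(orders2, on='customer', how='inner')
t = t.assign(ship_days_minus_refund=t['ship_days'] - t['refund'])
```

merge on 'customer' (how='inner') → 5 rows:
   refund  ship_days customer  qty
0       6          7      Yui   14
1      79          6     Lena   12
2       9          6      Jon   15
3     100          7      Jon   15
4      24          9     Dana   16
add column ship_days_minus_refund = t['ship_days'] - t['refund']:
   refund  ship_days customer  qty  ship_days_minus_refund
0       6          7      Yui   14                       1
1      79          6     Lena   12                     -73
2       9          6      Jon   15                      -3
3     100          7      Jon   15                     -93
4      24          9     Dana   16                     -15
add column prod = t['qty'] * t['ship_days_minus_refund']:
   refund  ship_days customer  qty  ship_days_minus_refund  prod
0       6          7      Yui   14                       1    14
1      79          6     Lena   12                     -73  -876
2       9          6      Jon   15                      -3   -45
3     100          7      Jon   15                     -93 -1395
4      24          9     Dana   16                     -15  -240
Then the mean of column 'prod': -508.4

-508.4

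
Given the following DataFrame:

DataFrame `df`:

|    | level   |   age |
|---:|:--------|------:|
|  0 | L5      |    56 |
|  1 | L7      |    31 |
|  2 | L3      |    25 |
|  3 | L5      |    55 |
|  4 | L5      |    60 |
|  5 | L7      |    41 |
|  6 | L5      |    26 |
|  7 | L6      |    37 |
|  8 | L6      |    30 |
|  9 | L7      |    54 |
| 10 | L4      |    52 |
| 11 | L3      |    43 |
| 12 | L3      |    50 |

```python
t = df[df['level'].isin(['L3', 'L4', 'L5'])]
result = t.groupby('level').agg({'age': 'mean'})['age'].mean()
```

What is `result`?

filter rows where level in ['L3', 'L4', 'L5']:
   level  age
0     L5   56
2     L3   25
3     L5   55
4     L5   60
6     L5   26
10    L4   52
11    L3   43
12    L3   50
group by level, mean of age:
             age
level           
L3     39.333333
L4     52.000000
L5     49.250000
Hence 46.8611111111.

46.8611111111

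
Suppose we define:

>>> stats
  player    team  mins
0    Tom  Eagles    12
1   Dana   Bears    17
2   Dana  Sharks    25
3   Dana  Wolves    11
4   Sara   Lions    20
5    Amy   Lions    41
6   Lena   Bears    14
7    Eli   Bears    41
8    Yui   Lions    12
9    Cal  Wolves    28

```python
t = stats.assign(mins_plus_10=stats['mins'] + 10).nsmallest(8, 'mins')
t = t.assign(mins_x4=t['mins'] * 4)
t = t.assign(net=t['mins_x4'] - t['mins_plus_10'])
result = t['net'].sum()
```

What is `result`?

337

add column mins_plus_10 = stats['mins'] + 10:
  player    team  mins  mins_plus_10
0    Tom  Eagles    12            22
1   Dana   Bears    17            27
2   Dana  Sharks    25            35
3   Dana  Wolves    11            21
4   Sara   Lions    20            30
5    Amy   Lions    41            51
6   Lena   Bears    14            24
7    Eli   Bears    41            51
8    Yui   Lions    12            22
9    Cal  Wolves    28            38
take 8 rows with smallest mins:
  player    team  mins  mins_plus_10
3   Dana  Wolves    11            21
0    Tom  Eagles    12            22
8    Yui   Lions    12            22
6   Lena   Bears    14            24
1   Dana   Bears    17            27
4   Sara   Lions    20            30
2   Dana  Sharks    25            35
9    Cal  Wolves    28            38
add column mins_x4 = t['mins'] * 4:
  player    team  mins  mins_plus_10  mins_x4
3   Dana  Wolves    11            21       44
0    Tom  Eagles    12            22       48
8    Yui   Lions    12            22       48
6   Lena   Bears    14            24       56
1   Dana   Bears    17            27       68
4   Sara   Lions    20            30       80
2   Dana  Sharks    25            35      100
9    Cal  Wolves    28            38      112
add column net = t['mins_x4'] - t['mins_plus_10']:
  player    team  mins  mins_plus_10  mins_x4  net
3   Dana  Wolves    11            21       44   23
0    Tom  Eagles    12            22       48   26
8    Yui   Lions    12            22       48   26
6   Lena   Bears    14            24       56   32
1   Dana   Bears    17            27       68   41
4   Sara   Lions    20            30       80   50
2   Dana  Sharks    25            35      100   65
9    Cal  Wolves    28            38      112   74
Finally, sum of column 'net' = 337.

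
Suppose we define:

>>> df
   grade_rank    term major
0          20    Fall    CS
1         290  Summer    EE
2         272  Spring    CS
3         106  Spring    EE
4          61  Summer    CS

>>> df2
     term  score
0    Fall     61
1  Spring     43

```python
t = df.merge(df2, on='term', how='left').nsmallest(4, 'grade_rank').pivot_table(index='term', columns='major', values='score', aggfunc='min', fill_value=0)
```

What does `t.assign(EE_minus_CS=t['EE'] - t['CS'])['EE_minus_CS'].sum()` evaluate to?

-61.0

merge on 'term' (how='left') → 5 rows:
   grade_rank    term major  score
0          20    Fall    CS   61.0
1         290  Summer    EE    NaN
2         272  Spring    CS   43.0
3         106  Spring    EE   43.0
4          61  Summer    CS    NaN
take 4 rows with smallest grade_rank:
   grade_rank    term major  score
0          20    Fall    CS   61.0
4          61  Summer    CS    NaN
3         106  Spring    EE   43.0
2         272  Spring    CS   43.0
pivot: rows=term, cols=major, min(score):
major     CS    EE
term              
Fall    61.0   0.0
Spring  43.0  43.0
add column EE_minus_CS = t['EE'] - t['CS']:
major     CS    EE  EE_minus_CS
term                           
Fall    61.0   0.0        -61.0
Spring  43.0  43.0          0.0
sum of column 'EE_minus_CS' → -61.0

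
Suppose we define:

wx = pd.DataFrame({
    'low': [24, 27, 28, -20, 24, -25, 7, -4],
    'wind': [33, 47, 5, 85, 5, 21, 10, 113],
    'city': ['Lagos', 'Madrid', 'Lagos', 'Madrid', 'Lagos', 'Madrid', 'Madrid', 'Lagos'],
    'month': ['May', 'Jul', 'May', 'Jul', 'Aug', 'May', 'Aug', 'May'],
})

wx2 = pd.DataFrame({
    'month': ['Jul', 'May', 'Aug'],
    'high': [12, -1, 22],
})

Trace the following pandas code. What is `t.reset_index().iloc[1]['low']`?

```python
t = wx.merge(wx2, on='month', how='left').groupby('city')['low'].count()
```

4

merge on 'month' (how='left') → 8 rows:
   low  wind    city month  high
0   24    33   Lagos   May    -1
1   27    47  Madrid   Jul    12
2   28     5   Lagos   May    -1
3  -20    85  Madrid   Jul    12
4   24     5   Lagos   Aug    22
5  -25    21  Madrid   May    -1
6    7    10  Madrid   Aug    22
7   -4   113   Lagos   May    -1
group by city, count of low:
city
Lagos     4
Madrid    4
Name: low, dtype: int64
reset_index():
     city  low
0   Lagos    4
1  Madrid    4
Reading off the value at position 1, column 'low', we get 4.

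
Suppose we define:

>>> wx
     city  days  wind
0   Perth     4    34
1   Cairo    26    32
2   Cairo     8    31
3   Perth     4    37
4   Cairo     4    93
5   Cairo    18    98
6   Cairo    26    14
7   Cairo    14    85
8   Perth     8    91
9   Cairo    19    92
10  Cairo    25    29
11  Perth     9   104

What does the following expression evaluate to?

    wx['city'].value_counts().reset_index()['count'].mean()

value_counts of city:
city
Cairo    8
Perth    4
Name: count, dtype: int64
reset_index():
    city  count
0  Cairo      8
1  Perth      4
Reading off the mean of column 'count', we get 6.0.

6.0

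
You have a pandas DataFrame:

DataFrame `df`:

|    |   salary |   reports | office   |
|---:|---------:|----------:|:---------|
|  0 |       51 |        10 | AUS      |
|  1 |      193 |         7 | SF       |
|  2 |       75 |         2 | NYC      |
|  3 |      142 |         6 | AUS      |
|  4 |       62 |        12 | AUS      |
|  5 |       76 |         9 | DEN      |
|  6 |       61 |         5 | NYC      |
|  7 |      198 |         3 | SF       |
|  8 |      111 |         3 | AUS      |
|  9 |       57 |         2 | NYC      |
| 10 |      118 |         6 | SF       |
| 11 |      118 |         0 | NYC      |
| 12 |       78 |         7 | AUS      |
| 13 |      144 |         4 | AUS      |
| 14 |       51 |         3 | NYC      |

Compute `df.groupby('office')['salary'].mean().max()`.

group by office, mean of salary:
office
AUS     98.000000
DEN     76.000000
NYC     72.400000
SF     169.666667
Name: salary, dtype: float64
Hence 169.666666667.

169.666666667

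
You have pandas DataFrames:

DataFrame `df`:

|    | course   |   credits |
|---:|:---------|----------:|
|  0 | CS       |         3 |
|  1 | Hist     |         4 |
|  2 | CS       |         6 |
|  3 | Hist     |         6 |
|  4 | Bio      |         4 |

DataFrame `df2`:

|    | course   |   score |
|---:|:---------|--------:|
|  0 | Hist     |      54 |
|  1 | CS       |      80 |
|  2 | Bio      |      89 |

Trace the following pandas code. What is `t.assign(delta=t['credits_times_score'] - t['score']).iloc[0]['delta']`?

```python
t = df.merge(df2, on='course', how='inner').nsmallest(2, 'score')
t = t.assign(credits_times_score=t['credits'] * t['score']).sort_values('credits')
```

merge on 'course' (how='inner') → 5 rows:
  course  credits  score
0     CS        3     80
1   Hist        4     54
2     CS        6     80
3   Hist        6     54
4    Bio        4     89
take 2 rows with smallest score:
  course  credits  score
1   Hist        4     54
3   Hist        6     54
add column credits_times_score = t['credits'] * t['score']:
  course  credits  score  credits_times_score
1   Hist        4     54                  216
3   Hist        6     54                  324
sort by credits:
  course  credits  score  credits_times_score
1   Hist        4     54                  216
3   Hist        6     54                  324
add column delta = t['credits_times_score'] - t['score']:
  course  credits  score  credits_times_score  delta
1   Hist        4     54                  216    162
3   Hist        6     54                  324    270
Taking the value at position 0, column 'delta' gives 162.

162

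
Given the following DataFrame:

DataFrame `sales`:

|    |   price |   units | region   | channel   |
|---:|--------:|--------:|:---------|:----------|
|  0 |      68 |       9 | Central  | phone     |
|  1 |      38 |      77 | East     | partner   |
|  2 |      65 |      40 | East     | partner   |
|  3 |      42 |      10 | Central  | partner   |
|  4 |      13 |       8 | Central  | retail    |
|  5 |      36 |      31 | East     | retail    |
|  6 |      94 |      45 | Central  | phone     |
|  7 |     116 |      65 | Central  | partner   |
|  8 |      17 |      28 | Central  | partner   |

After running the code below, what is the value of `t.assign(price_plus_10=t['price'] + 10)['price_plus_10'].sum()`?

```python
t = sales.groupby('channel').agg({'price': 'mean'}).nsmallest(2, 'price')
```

100.1

group by channel, mean of price:
         price
channel       
partner   55.6
phone     81.0
retail    24.5
take 2 rows with smallest price:
         price
channel       
retail    24.5
partner   55.6
add column price_plus_10 = t['price'] + 10:
         price  price_plus_10
channel                      
retail    24.5           34.5
partner   55.6           65.6
Finally, sum of column 'price_plus_10' = 100.1.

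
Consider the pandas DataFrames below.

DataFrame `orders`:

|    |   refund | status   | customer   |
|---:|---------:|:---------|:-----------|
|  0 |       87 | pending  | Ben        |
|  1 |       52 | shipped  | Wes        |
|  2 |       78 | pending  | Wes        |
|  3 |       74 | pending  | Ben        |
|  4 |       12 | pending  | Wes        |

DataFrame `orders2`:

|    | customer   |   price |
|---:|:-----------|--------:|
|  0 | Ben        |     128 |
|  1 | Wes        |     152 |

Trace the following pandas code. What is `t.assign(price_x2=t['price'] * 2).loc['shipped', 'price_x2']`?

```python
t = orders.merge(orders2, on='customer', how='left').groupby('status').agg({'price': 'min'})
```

merge on 'customer' (how='left') → 5 rows:
   refund   status customer  price
0      87  pending      Ben    128
1      52  shipped      Wes    152
2      78  pending      Wes    152
3      74  pending      Ben    128
4      12  pending      Wes    152
group by status, min of price:
         price
status        
pending    128
shipped    152
add column price_x2 = t['price'] * 2:
         price  price_x2
status                  
pending    128       256
shipped    152       304
value at row 'shipped', column 'price_x2' → 304

304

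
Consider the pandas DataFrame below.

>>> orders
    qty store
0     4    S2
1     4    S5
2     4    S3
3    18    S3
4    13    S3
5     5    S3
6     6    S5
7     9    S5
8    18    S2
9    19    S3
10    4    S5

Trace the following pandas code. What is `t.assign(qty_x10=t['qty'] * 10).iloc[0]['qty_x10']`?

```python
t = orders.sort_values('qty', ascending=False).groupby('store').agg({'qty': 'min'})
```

sort by qty descending:
    qty store
9    19    S3
3    18    S3
8    18    S2
4    13    S3
7     9    S5
6     6    S5
5     5    S3
0     4    S2
1     4    S5
2     4    S3
10    4    S5
group by store, min of qty:
       qty
store     
S2       4
S3       4
S5       4
add column qty_x10 = t['qty'] * 10:
       qty  qty_x10
store              
S2       4       40
S3       4       40
S5       4       40
So iloc[0]['qty_x10'] = 40.

40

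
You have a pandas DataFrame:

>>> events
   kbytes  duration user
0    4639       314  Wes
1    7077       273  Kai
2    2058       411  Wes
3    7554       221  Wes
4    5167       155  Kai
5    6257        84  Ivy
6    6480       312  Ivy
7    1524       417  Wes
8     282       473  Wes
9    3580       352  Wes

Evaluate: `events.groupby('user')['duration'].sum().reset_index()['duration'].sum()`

group by user, sum of duration:
user
Ivy     396
Kai     428
Wes    2188
Name: duration, dtype: int64
reset_index():
  user  duration
0  Ivy       396
1  Kai       428
2  Wes      2188

3012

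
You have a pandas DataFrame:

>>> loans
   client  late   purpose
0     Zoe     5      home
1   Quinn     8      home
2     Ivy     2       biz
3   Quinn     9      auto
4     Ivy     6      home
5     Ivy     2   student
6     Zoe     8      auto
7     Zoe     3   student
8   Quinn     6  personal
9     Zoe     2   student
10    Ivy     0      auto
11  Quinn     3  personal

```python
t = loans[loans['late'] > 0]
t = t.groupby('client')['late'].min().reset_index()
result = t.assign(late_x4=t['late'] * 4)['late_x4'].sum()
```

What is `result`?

28

filter rows where late > 0:
   client  late   purpose
0     Zoe     5      home
1   Quinn     8      home
2     Ivy     2       biz
3   Quinn     9      auto
4     Ivy     6      home
5     Ivy     2   student
6     Zoe     8      auto
7     Zoe     3   student
8   Quinn     6  personal
9     Zoe     2   student
11  Quinn     3  personal
group by client, min of late:
client
Ivy      2
Quinn    3
Zoe      2
Name: late, dtype: int64
reset_index():
  client  late
0    Ivy     2
1  Quinn     3
2    Zoe     2
add column late_x4 = t['late'] * 4:
  client  late  late_x4
0    Ivy     2        8
1  Quinn     3       12
2    Zoe     2        8
Finally, sum of column 'late_x4' = 28.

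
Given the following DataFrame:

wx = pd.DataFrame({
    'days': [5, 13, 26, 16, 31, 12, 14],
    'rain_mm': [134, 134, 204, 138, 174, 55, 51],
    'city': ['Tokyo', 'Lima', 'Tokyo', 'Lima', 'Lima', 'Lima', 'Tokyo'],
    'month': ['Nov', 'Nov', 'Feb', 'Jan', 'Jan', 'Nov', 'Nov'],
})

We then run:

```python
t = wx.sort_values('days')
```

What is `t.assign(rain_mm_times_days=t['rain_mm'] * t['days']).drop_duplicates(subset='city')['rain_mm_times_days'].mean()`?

sort by days:
   days  rain_mm   city month
0     5      134  Tokyo   Nov
5    12       55   Lima   Nov
1    13      134   Lima   Nov
6    14       51  Tokyo   Nov
3    16      138   Lima   Jan
2    26      204  Tokyo   Feb
4    31      174   Lima   Jan
add column rain_mm_times_days = t['rain_mm'] * t['days']:
   days  rain_mm   city month  rain_mm_times_days
0     5      134  Tokyo   Nov                 670
5    12       55   Lima   Nov                 660
1    13      134   Lima   Nov                1742
6    14       51  Tokyo   Nov                 714
3    16      138   Lima   Jan                2208
2    26      204  Tokyo   Feb                5304
4    31      174   Lima   Jan                5394
drop duplicate city (keep=first):
   days  rain_mm   city month  rain_mm_times_days
0     5      134  Tokyo   Nov                 670
5    12       55   Lima   Nov                 660

665.0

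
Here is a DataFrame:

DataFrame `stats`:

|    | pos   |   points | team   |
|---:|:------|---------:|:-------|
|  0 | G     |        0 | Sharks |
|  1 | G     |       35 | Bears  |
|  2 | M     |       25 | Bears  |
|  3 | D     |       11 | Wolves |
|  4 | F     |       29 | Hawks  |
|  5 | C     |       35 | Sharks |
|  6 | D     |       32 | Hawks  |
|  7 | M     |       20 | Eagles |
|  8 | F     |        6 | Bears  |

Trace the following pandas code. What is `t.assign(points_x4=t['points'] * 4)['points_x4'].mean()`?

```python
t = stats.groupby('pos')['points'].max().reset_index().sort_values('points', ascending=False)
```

group by pos, max of points:
pos
C    35
D    32
F    29
G    35
M    25
Name: points, dtype: int64
reset_index():
  pos  points
0   C      35
1   D      32
2   F      29
3   G      35
4   M      25
sort by points descending:
  pos  points
0   C      35
3   G      35
1   D      32
2   F      29
4   M      25
add column points_x4 = t['points'] * 4:
  pos  points  points_x4
0   C      35        140
3   G      35        140
1   D      32        128
2   F      29        116
4   M      25        100

124.8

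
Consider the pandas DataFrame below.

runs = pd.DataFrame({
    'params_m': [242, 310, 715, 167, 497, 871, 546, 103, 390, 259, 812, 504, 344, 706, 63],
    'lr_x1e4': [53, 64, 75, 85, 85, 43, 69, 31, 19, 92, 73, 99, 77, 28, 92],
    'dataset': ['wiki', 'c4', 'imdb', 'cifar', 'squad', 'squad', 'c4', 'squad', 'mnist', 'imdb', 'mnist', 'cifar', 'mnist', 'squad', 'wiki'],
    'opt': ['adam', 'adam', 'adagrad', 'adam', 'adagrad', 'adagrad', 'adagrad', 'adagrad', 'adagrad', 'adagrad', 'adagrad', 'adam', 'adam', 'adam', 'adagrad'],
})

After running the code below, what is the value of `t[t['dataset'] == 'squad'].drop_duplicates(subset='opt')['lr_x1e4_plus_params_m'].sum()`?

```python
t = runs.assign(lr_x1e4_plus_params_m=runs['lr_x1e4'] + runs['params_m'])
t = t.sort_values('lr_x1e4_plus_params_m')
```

add column lr_x1e4_plus_params_m = runs['lr_x1e4'] + runs['params_m']:
    params_m  lr_x1e4 dataset      opt  lr_x1e4_plus_params_m
0        242       53    wiki     adam                    295
1        310       64      c4     adam                    374
2        715       75    imdb  adagrad                    790
3        167       85   cifar     adam                    252
4        497       85   squad  adagrad                    582
5        871       43   squad  adagrad                    914
6        546       69      c4  adagrad                    615
7        103       31   squad  adagrad                    134
8        390       19   mnist  adagrad                    409
9        259       92    imdb  adagrad                    351
10       812       73   mnist  adagrad                    885
11       504       99   cifar     adam                    603
12       344       77   mnist     adam                    421
13       706       28   squad     adam                    734
14        63       92    wiki  adagrad                    155
sort by lr_x1e4_plus_params_m:
    params_m  lr_x1e4 dataset      opt  lr_x1e4_plus_params_m
7        103       31   squad  adagrad                    134
14        63       92    wiki  adagrad                    155
3        167       85   cifar     adam                    252
0        242       53    wiki     adam                    295
9        259       92    imdb  adagrad                    351
1        310       64      c4     adam                    374
8        390       19   mnist  adagrad                    409
12       344       77   mnist     adam                    421
4        497       85   squad  adagrad                    582
11       504       99   cifar     adam                    603
6        546       69      c4  adagrad                    615
13       706       28   squad     adam                    734
2        715       75    imdb  adagrad                    790
10       812       73   mnist  adagrad                    885
5        871       43   squad  adagrad                    914
filter rows where dataset == 'squad':
    params_m  lr_x1e4 dataset      opt  lr_x1e4_plus_params_m
7        103       31   squad  adagrad                    134
4        497       85   squad  adagrad                    582
13       706       28   squad     adam                    734
5        871       43   squad  adagrad                    914
drop duplicate opt (keep=first):
    params_m  lr_x1e4 dataset      opt  lr_x1e4_plus_params_m
7        103       31   squad  adagrad                    134
13       706       28   squad     adam                    734
Reading off the sum of column 'lr_x1e4_plus_params_m', we get 868.

868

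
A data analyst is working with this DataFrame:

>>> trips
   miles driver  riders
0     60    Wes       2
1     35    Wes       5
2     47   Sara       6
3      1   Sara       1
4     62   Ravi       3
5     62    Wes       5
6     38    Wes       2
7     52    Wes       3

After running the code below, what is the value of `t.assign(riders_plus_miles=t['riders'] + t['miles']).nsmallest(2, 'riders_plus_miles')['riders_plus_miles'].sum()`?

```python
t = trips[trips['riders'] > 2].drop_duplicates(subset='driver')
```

93

filter rows where riders > 2:
   miles driver  riders
1     35    Wes       5
2     47   Sara       6
4     62   Ravi       3
5     62    Wes       5
7     52    Wes       3
drop duplicate driver (keep=first):
   miles driver  riders
1     35    Wes       5
2     47   Sara       6
4     62   Ravi       3
add column riders_plus_miles = t['riders'] + t['miles']:
   miles driver  riders  riders_plus_miles
1     35    Wes       5                 40
2     47   Sara       6                 53
4     62   Ravi       3                 65
take 2 rows with smallest riders_plus_miles:
   miles driver  riders  riders_plus_miles
1     35    Wes       5                 40
2     47   Sara       6                 53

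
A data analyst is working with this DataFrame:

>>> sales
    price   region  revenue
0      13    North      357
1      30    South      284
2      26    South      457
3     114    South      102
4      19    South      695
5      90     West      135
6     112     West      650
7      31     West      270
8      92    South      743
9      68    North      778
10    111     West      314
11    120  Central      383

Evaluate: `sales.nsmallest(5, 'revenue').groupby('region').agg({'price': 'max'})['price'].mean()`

112.5

take 5 rows with smallest revenue:
    price region  revenue
3     114  South      102
5      90   West      135
7      31   West      270
1      30  South      284
10    111   West      314
group by region, max of price:
        price
region       
South     114
West      111
Hence 112.5.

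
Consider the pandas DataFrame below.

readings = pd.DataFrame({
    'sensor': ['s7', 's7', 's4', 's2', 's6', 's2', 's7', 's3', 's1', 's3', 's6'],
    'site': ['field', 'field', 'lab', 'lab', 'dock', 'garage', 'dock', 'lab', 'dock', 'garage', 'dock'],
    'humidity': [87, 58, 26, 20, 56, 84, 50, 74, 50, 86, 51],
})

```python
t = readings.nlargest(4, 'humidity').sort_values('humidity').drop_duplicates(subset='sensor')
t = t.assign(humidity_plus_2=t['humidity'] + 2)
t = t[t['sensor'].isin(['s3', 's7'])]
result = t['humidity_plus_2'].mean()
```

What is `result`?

82.5

take 4 rows with largest humidity:
  sensor    site  humidity
0     s7   field        87
9     s3  garage        86
5     s2  garage        84
7     s3     lab        74
sort by humidity:
  sensor    site  humidity
7     s3     lab        74
5     s2  garage        84
9     s3  garage        86
0     s7   field        87
drop duplicate sensor (keep=first):
  sensor    site  humidity
7     s3     lab        74
5     s2  garage        84
0     s7   field        87
add column humidity_plus_2 = t['humidity'] + 2:
  sensor    site  humidity  humidity_plus_2
7     s3     lab        74               76
5     s2  garage        84               86
0     s7   field        87               89
filter rows where sensor in ['s3', 's7']:
  sensor   site  humidity  humidity_plus_2
7     s3    lab        74               76
0     s7  field        87               89
So mean() = 82.5.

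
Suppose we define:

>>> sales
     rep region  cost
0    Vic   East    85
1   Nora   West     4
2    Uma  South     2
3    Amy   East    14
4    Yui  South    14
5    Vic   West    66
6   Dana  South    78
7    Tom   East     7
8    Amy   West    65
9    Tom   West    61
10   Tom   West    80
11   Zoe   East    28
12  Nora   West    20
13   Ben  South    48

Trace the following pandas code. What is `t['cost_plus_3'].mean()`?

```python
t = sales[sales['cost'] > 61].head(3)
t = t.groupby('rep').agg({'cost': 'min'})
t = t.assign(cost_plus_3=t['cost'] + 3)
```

filter rows where cost > 61:
     rep region  cost
0    Vic   East    85
5    Vic   West    66
6   Dana  South    78
8    Amy   West    65
10   Tom   West    80
take first 3 rows:
    rep region  cost
0   Vic   East    85
5   Vic   West    66
6  Dana  South    78
group by rep, min of cost:
      cost
rep       
Dana    78
Vic     66
add column cost_plus_3 = t['cost'] + 3:
      cost  cost_plus_3
rep                    
Dana    78           81
Vic     66           69
mean of column 'cost_plus_3' → 75.0

75.0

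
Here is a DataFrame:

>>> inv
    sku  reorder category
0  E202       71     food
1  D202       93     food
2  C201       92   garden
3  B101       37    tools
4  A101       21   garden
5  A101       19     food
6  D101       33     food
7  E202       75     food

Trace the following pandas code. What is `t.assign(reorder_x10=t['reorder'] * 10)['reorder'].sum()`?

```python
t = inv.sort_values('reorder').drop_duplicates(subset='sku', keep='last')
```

351

sort by reorder:
    sku  reorder category
5  A101       19     food
4  A101       21   garden
6  D101       33     food
3  B101       37    tools
0  E202       71     food
7  E202       75     food
2  C201       92   garden
1  D202       93     food
drop duplicate sku (keep=last):
    sku  reorder category
4  A101       21   garden
6  D101       33     food
3  B101       37    tools
7  E202       75     food
2  C201       92   garden
1  D202       93     food
add column reorder_x10 = t['reorder'] * 10:
    sku  reorder category  reorder_x10
4  A101       21   garden          210
6  D101       33     food          330
3  B101       37    tools          370
7  E202       75     food          750
2  C201       92   garden          920
1  D202       93     food          930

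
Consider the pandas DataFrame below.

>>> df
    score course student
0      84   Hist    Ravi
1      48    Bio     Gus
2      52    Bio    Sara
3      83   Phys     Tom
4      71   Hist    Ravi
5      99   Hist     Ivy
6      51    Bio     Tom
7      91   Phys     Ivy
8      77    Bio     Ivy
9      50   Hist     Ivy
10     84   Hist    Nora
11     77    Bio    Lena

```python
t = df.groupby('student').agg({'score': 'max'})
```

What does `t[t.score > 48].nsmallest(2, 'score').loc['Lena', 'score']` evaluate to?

group by student, max of score:
         score
student       
Gus         48
Ivy         99
Lena        77
Nora        84
Ravi        84
Sara        52
Tom         83
filter rows where score > 48:
         score
student       
Ivy         99
Lena        77
Nora        84
Ravi        84
Sara        52
Tom         83
take 2 rows with smallest score:
         score
student       
Sara        52
Lena        77

77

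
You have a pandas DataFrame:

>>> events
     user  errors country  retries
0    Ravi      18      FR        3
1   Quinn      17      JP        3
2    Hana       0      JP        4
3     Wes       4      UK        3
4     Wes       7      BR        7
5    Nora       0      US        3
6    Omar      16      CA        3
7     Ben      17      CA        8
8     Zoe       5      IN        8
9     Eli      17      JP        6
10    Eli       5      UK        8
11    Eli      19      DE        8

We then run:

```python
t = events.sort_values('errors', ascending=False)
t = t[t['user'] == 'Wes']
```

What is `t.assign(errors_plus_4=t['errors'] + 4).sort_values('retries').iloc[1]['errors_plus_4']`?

sort by errors descending:
     user  errors country  retries
11    Eli      19      DE        8
0    Ravi      18      FR        3
1   Quinn      17      JP        3
7     Ben      17      CA        8
9     Eli      17      JP        6
6    Omar      16      CA        3
4     Wes       7      BR        7
8     Zoe       5      IN        8
10    Eli       5      UK        8
3     Wes       4      UK        3
2    Hana       0      JP        4
5    Nora       0      US        3
filter rows where user == 'Wes':
  user  errors country  retries
4  Wes       7      BR        7
3  Wes       4      UK        3
add column errors_plus_4 = t['errors'] + 4:
  user  errors country  retries  errors_plus_4
4  Wes       7      BR        7             11
3  Wes       4      UK        3              8
sort by retries:
  user  errors country  retries  errors_plus_4
3  Wes       4      UK        3              8
4  Wes       7      BR        7             11
Hence 11.

11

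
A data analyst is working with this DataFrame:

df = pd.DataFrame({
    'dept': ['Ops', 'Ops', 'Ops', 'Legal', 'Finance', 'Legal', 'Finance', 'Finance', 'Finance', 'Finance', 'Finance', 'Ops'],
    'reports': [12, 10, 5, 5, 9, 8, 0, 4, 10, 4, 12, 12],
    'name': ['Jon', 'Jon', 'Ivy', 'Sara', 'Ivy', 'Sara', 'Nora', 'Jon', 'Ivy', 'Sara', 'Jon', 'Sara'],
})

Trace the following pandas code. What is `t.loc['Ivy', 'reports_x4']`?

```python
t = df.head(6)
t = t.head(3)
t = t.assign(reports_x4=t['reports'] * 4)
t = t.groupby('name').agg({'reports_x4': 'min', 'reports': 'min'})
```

take first 6 rows:
      dept  reports  name
0      Ops       12   Jon
1      Ops       10   Jon
2      Ops        5   Ivy
3    Legal        5  Sara
4  Finance        9   Ivy
5    Legal        8  Sara
take first 3 rows:
  dept  reports name
0  Ops       12  Jon
1  Ops       10  Jon
2  Ops        5  Ivy
add column reports_x4 = t['reports'] * 4:
  dept  reports name  reports_x4
0  Ops       12  Jon          48
1  Ops       10  Jon          40
2  Ops        5  Ivy          20
group by name: min(reports_x4), min(reports):
      reports_x4  reports
name                     
Ivy           20        5
Jon           40       10
Reading off the value at row 'Ivy', column 'reports_x4', we get 20.

20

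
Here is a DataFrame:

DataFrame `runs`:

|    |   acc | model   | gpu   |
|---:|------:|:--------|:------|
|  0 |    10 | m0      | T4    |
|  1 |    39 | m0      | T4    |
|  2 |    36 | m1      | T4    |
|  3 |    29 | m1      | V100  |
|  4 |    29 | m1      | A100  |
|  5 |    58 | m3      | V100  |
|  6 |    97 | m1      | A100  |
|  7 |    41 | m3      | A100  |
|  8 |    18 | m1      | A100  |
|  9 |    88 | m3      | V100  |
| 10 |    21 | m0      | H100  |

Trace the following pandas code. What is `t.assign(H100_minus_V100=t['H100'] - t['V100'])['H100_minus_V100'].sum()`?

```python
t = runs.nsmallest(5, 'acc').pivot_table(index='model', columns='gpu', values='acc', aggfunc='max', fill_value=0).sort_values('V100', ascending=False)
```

take 5 rows with smallest acc:
    acc model   gpu
0    10    m0    T4
8    18    m1  A100
10   21    m0  H100
3    29    m1  V100
4    29    m1  A100
pivot: rows=model, cols=gpu, max(acc):
gpu    A100  H100  T4  V100
model                      
m0        0    21  10     0
m1       29     0   0    29
sort by V100 descending:
gpu    A100  H100  T4  V100
model                      
m1       29     0   0    29
m0        0    21  10     0
add column H100_minus_V100 = t['H100'] - t['V100']:
gpu    A100  H100  T4  V100  H100_minus_V100
model                                       
m1       29     0   0    29              -29
m0        0    21  10     0               21
sum of column 'H100_minus_V100' → -8

-8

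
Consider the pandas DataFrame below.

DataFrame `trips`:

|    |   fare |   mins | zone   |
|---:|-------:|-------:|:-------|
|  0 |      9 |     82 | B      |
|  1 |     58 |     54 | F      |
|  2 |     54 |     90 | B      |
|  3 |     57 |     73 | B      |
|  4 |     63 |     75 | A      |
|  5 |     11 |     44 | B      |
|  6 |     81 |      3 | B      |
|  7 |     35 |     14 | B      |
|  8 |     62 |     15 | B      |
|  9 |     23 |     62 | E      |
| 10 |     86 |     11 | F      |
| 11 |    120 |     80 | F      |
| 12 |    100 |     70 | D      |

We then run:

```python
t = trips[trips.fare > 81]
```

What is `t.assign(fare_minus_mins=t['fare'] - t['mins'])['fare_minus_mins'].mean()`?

filter rows where fare > 81:
    fare  mins zone
10    86    11    F
11   120    80    F
12   100    70    D
add column fare_minus_mins = t['fare'] - t['mins']:
    fare  mins zone  fare_minus_mins
10    86    11    F               75
11   120    80    F               40
12   100    70    D               30
So mean() = 48.3333333333.

48.3333333333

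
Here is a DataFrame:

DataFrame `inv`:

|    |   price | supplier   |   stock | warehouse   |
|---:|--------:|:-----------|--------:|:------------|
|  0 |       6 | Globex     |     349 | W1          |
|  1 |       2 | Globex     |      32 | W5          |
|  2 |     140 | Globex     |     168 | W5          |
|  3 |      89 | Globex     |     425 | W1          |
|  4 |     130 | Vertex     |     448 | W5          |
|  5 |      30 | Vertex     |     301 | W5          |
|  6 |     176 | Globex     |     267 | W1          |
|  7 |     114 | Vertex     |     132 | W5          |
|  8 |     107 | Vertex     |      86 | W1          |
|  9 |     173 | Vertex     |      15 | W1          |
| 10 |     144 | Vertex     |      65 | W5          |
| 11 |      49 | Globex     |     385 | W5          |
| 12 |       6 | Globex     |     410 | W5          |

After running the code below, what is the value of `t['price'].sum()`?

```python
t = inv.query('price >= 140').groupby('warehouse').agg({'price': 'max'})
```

filter rows where price >= 140:
    price supplier  stock warehouse
2     140   Globex    168        W5
6     176   Globex    267        W1
9     173   Vertex     15        W1
10    144   Vertex     65        W5
group by warehouse, max of price:
           price
warehouse       
W1           176
W5           144

320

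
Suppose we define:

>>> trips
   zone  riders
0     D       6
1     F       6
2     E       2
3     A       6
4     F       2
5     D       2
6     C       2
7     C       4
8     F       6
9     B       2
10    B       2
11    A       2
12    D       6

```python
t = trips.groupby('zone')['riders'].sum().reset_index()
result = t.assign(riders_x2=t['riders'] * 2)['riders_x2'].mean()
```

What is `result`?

group by zone, sum of riders:
zone
A     8
B     4
C     6
D    14
E     2
F    14
Name: riders, dtype: int64
reset_index():
  zone  riders
0    A       8
1    B       4
2    C       6
3    D      14
4    E       2
5    F      14
add column riders_x2 = t['riders'] * 2:
  zone  riders  riders_x2
0    A       8         16
1    B       4          8
2    C       6         12
3    D      14         28
4    E       2          4
5    F      14         28
mean of column 'riders_x2' → 16.0

16.0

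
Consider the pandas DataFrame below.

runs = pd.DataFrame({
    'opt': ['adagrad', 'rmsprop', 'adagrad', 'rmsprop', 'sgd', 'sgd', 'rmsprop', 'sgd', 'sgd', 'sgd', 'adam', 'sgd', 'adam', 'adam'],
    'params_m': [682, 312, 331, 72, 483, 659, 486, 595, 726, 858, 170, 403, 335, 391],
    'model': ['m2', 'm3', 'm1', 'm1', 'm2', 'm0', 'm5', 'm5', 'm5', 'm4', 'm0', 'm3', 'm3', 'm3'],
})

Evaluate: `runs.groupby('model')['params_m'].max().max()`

858

group by model, max of params_m:
model
m0    659
m1    331
m2    682
m3    403
m4    858
m5    726
Name: params_m, dtype: int64
So max() = 858.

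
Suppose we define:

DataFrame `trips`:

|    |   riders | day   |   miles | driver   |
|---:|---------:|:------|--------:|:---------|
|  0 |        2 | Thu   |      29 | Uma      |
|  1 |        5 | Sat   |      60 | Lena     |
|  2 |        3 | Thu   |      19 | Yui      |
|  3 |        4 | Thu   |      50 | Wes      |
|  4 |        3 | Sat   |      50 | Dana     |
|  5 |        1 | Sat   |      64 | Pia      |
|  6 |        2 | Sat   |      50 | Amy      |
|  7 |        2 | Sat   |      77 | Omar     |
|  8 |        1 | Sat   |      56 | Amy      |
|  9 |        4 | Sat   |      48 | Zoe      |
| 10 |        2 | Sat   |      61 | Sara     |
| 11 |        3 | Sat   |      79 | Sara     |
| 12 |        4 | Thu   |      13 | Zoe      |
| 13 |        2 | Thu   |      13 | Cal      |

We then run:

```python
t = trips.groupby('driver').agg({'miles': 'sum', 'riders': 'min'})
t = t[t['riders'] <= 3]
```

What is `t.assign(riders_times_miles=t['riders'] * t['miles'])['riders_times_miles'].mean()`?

group by driver: sum(miles), min(riders):
        miles  riders
driver               
Amy       106       1
Cal        13       2
Dana       50       3
Lena       60       5
Omar       77       2
Pia        64       1
Sara      140       2
Uma        29       2
Wes        50       4
Yui        19       3
Zoe        61       4
filter rows where riders <= 3:
        miles  riders
driver               
Amy       106       1
Cal        13       2
Dana       50       3
Omar       77       2
Pia        64       1
Sara      140       2
Uma        29       2
Yui        19       3
add column riders_times_miles = t['riders'] * t['miles']:
        miles  riders  riders_times_miles
driver                                   
Amy       106       1                 106
Cal        13       2                  26
Dana       50       3                 150
Omar       77       2                 154
Pia        64       1                  64
Sara      140       2                 280
Uma        29       2                  58
Yui        19       3                  57
Hence 111.875.

111.875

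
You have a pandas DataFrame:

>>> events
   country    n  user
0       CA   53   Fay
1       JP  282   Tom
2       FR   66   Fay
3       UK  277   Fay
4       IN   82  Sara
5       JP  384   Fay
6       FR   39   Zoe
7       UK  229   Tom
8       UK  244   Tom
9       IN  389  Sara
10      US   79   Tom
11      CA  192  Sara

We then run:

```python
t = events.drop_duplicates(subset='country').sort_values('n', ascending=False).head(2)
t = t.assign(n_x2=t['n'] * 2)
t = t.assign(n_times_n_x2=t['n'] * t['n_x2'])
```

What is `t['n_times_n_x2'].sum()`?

312506

drop duplicate country (keep=first):
   country    n  user
0       CA   53   Fay
1       JP  282   Tom
2       FR   66   Fay
3       UK  277   Fay
4       IN   82  Sara
10      US   79   Tom
sort by n descending:
   country    n  user
1       JP  282   Tom
3       UK  277   Fay
4       IN   82  Sara
10      US   79   Tom
2       FR   66   Fay
0       CA   53   Fay
take first 2 rows:
  country    n user
1      JP  282  Tom
3      UK  277  Fay
add column n_x2 = t['n'] * 2:
  country    n user  n_x2
1      JP  282  Tom   564
3      UK  277  Fay   554
add column n_times_n_x2 = t['n'] * t['n_x2']:
  country    n user  n_x2  n_times_n_x2
1      JP  282  Tom   564        159048
3      UK  277  Fay   554        153458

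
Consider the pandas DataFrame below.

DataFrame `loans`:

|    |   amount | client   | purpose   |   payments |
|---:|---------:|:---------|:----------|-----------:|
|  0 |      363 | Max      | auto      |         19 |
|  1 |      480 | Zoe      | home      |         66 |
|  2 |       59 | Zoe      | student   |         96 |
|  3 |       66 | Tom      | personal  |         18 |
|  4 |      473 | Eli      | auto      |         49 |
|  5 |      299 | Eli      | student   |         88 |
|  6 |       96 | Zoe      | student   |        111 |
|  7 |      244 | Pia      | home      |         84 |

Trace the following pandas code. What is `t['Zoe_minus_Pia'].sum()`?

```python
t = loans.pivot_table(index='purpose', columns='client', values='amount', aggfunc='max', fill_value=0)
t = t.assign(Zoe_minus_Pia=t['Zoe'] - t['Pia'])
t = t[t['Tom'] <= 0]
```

pivot: rows=purpose, cols=client, max(amount):
client    Eli  Max  Pia  Tom  Zoe
purpose                          
auto      473  363    0    0    0
home        0    0  244    0  480
personal    0    0    0   66    0
student   299    0    0    0   96
add column Zoe_minus_Pia = t['Zoe'] - t['Pia']:
client    Eli  Max  Pia  Tom  Zoe  Zoe_minus_Pia
purpose                                         
auto      473  363    0    0    0              0
home        0    0  244    0  480            236
personal    0    0    0   66    0              0
student   299    0    0    0   96             96
filter rows where Tom <= 0:
client   Eli  Max  Pia  Tom  Zoe  Zoe_minus_Pia
purpose                                        
auto     473  363    0    0    0              0
home       0    0  244    0  480            236
student  299    0    0    0   96             96
The sum of column 'Zoe_minus_Pia' is 332.

332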